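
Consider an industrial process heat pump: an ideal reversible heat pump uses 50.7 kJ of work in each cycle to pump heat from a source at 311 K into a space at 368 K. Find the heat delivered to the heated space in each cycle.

Reversible heating COP: COP_HP = T_H/(T_H − T_C) = 368.00/57.00 = 6.4561.
Q_H = COP_HP · W = 6.4561 × 50.7 = 327 kJ.

Q_H ≈ 327 kJ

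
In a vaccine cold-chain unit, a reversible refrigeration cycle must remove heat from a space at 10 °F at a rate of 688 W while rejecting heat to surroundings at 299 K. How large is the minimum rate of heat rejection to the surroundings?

Q̇_H ≈ 788 W

T_C = 10 °F → (10 − 32) × 5/9 = -12.22 °C = 260.93 K.
For a reversible cycle Q_H/Q_C = T_H/T_C, so Q_H = Q_C·T_H/T_C = 688 × 299.00/260.93 = 788 W.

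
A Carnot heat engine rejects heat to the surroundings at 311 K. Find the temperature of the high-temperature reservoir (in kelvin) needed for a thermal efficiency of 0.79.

From η = 1 − T_C/T_H, solving for T_H gives T_H = T_C/(1 − η) = 311.00/(1 − 0.79) = 1480 K.

T_H ≈ 1480 K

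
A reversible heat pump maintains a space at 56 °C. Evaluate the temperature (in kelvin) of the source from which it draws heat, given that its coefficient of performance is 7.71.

T_C ≈ 286 K

T_H = 56 °C → 56 + 273.15 = 329.15 K.
COP_HP = T_H/(T_H − T_C) ⇒ T_C = T_H·(COP_HP − 1)/COP_HP = 329.15 × (7.71 − 1)/7.71 = 286 K.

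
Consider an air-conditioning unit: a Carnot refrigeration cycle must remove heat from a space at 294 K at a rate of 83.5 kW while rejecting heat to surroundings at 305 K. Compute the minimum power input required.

Ẇ_in ≈ 3.12 kW

COP_R = T_C/(T_H − T_C) = 294.00/11.00 = 26.7273.
W = Q_C/COP_R = 83.5/26.7273 = 3.12 kW.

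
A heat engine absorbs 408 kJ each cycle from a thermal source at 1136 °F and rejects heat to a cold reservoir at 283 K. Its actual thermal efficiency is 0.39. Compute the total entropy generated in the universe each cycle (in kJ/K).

ΔS_univ ≈ 0.419 kJ/K

T_H = 1136 °F → (1136 − 32) × 5/9 = 613.33 °C = 886.48 K.
W = η·Q_H = 0.39 × 408 = 159.1 kJ, so Q_C = Q_H − W = 248.9 kJ.
The hot reservoir loses entropy Q_H/T_H = 408/886.48 = 0.4602 kJ/K; the cold reservoir gains Q_C/T_C = 248.9/283.00 = 0.8794 kJ/K.
ΔS_univ = −Q_H/T_H + Q_C/T_C = 0.419 kJ/K (> 0, since η = 0.39 < η_Carnot = 0.681).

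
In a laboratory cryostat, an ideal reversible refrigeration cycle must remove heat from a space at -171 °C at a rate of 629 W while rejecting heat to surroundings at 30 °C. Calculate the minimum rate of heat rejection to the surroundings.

T_H = 30 °C → 30 + 273.15 = 303.15 K.
T_C = -171 °C → -171 + 273.15 = 102.15 K.
For a reversible cycle Q_H/Q_C = T_H/T_C, so Q_H = Q_C·T_H/T_C = 629 × 303.15/102.15 = 1867 W.

Q̇_H ≈ 1867 W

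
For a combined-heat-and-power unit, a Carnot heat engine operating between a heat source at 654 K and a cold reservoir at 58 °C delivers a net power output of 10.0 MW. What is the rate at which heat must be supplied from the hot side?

T_C = 58 °C → 58 + 273.15 = 331.15 K.
For a reversible engine, η = 1 − T_C/T_H = 1 − 331.15/654.00 = 0.4937.
Q_H = W/η = 10.0/0.4937 = 20.26 MW.

Q̇_H ≈ 20.26 MW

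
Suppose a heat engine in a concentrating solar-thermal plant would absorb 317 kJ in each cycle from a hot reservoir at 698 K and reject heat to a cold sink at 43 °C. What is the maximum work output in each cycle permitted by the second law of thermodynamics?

W_max ≈ 173.4 kJ

T_C = 43 °C → 43 + 273.15 = 316.15 K.
By the Carnot theorem, η_max = 1 − T_C/T_H = 1 − 316.15/698.00 = 0.5471.
W_max = η_max · Q_H = 0.5471 × 317 = 173.4 kJ.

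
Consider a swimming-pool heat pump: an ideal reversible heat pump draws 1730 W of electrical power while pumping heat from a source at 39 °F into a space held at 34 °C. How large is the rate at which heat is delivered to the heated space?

T_H = 34 °C → 34 + 273.15 = 307.15 K.
T_C = 39 °F → (39 − 32) × 5/9 = 3.89 °C = 277.04 K.
The Carnot heat-pump COP is COP_HP = T_H/(T_H − T_C) = 307.15/30.11 = 10.2006.
Q_H = COP_HP · W = 10.2006 × 1730 = 17600 W.

Q̇_H ≈ 17600 W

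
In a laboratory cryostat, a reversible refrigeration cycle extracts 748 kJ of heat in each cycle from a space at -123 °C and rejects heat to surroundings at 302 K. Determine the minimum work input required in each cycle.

T_C = -123 °C → -123 + 273.15 = 150.15 K.
COP_R = T_C/(T_H − T_C) = 150.15/151.85 = 0.9888.
W = Q_C/COP_R = 748/0.9888 = 756.5 kJ.

W_in ≈ 756.5 kJ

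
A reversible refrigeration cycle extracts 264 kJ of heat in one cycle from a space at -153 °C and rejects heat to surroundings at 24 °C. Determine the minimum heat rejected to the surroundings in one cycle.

Q_H ≈ 652.9 kJ

T_H = 24 °C → 24 + 273.15 = 297.15 K.
T_C = -153 °C → -153 + 273.15 = 120.15 K.
For a reversible cycle Q_H/Q_C = T_H/T_C, so Q_H = Q_C·T_H/T_C = 264 × 297.15/120.15 = 652.9 kJ.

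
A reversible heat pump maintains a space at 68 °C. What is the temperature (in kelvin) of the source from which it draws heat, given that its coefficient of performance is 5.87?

T_C ≈ 283 K

T_H = 68 °C → 68 + 273.15 = 341.15 K.
COP_HP = T_H/(T_H − T_C) ⇒ T_C = T_H·(COP_HP − 1)/COP_HP = 341.15 × (5.87 − 1)/5.87 = 283 K.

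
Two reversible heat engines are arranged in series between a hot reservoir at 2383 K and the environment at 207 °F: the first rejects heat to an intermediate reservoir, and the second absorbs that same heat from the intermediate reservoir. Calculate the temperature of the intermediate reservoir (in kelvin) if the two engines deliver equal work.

T_m ≈ 1377 K

T_C = 207 °F → (207 − 32) × 5/9 = 97.22 °C = 370.37 K.
For reversible stages Q_m = Q_H·(T_m/T_H). Setting W₁ = Q_H(1 − T_m/T_H) equal to W₂ = Q_m(1 − T_C/T_m) = Q_H·(T_m − T_C)/T_H gives T_H − T_m = T_m − T_C, so T_m = (T_H + T_C)/2 = (2383.00 + 370.37)/2 = 1377 K.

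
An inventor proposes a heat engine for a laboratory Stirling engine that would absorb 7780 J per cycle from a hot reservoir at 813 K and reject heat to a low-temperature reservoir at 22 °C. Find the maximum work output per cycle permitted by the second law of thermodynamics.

T_C = 22 °C → 22 + 273.15 = 295.15 K.
The second-law ceiling is the Carnot efficiency, η_max = 1 − T_C/T_H = 1 − 295.15/813.00 = 0.6370.
W_max = η_max · Q_H = 0.6370 × 7780 = 4960 J.

W_max ≈ 4960 J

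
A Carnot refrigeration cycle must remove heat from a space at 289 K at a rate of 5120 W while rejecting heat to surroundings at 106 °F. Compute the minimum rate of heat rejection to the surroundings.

Q̇_H ≈ 5570 W

T_H = 106 °F → (106 − 32) × 5/9 = 41.11 °C = 314.26 K.
For a reversible cycle Q_H/Q_C = T_H/T_C, so Q_H = Q_C·T_H/T_C = 5120 × 314.26/289.00 = 5570 W.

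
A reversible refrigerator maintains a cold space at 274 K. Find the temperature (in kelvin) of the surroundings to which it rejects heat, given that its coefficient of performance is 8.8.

COP_R = T_C/(T_H − T_C) ⇒ T_H = T_C·(1 + 1/COP_R) = 274.00 × (1 + 1/8.8) = 305 K.

T_H ≈ 305 K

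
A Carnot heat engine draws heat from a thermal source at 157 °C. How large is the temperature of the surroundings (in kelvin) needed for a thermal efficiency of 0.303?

T_C ≈ 300 K

T_H = 157 °C → 157 + 273.15 = 430.15 K.
From η = 1 − T_C/T_H, T_C = T_H·(1 − η) = 430.15 × (1 − 0.303) = 300 K.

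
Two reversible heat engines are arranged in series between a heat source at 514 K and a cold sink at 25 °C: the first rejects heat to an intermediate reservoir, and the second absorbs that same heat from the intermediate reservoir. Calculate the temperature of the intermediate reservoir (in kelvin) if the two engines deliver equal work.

T_C = 25 °C → 25 + 273.15 = 298.15 K.
For reversible stages Q_m = Q_H·(T_m/T_H). Setting W₁ = Q_H(1 − T_m/T_H) equal to W₂ = Q_m(1 − T_C/T_m) = Q_H·(T_m − T_C)/T_H gives T_H − T_m = T_m − T_C, so T_m = (T_H + T_C)/2 = (514.00 + 298.15)/2 = 406 K.

T_m ≈ 406 K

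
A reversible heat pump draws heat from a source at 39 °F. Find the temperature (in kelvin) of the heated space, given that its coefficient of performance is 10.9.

T_C = 39 °F → (39 − 32) × 5/9 = 3.89 °C = 277.04 K.
COP_HP = T_H/(T_H − T_C) ⇒ T_H = T_C·COP_HP/(COP_HP − 1) = 277.04 × 10.9/(10.9 − 1) = 305 K.

T_H ≈ 305 K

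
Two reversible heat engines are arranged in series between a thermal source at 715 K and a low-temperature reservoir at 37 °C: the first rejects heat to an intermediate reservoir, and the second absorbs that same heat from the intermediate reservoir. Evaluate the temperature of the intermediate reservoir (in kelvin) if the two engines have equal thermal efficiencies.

T_m ≈ 471 K

T_C = 37 °C → 37 + 273.15 = 310.15 K.
Equal efficiencies require 1 − T_m/T_H = 1 − T_C/T_m, i.e. T_m/T_H = T_C/T_m, so T_m = √(T_H·T_C) = √(715.00 × 310.15) = 471 K.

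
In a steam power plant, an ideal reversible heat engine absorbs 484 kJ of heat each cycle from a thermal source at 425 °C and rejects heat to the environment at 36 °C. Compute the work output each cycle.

T_H = 425 °C → 425 + 273.15 = 698.15 K.
T_C = 36 °C → 36 + 273.15 = 309.15 K.
Carnot efficiency: η = 1 − T_C/T_H = 1 − 309.15/698.15 = 0.5572.
W = η·Q_H = 0.5572 × 484 = 270 kJ.

W ≈ 270 kJ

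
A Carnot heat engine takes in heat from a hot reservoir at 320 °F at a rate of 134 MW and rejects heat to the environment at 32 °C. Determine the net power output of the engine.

Ẇ ≈ 39.6 MW

T_H = 320 °F → (320 − 32) × 5/9 = 160.00 °C = 433.15 K.
T_C = 32 °C → 32 + 273.15 = 305.15 K.
η_rev = 1 − T_C/T_H = 1 − 305.15/433.15 = 0.2955.
W = η·Q_H = 0.2955 × 134 = 39.6 MW.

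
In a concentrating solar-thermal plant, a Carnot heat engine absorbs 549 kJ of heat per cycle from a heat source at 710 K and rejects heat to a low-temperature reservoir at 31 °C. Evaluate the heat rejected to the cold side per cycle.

T_C = 31 °C → 31 + 273.15 = 304.15 K.
The Carnot efficiency is η = 1 − T_C/T_H = 1 − 304.15/710.00 = 0.5716.
For a reversible cycle Q_C/Q_H = T_C/T_H, so Q_C = 549 × 304.15/710.00 = 235 kJ.

Q_C ≈ 235 kJ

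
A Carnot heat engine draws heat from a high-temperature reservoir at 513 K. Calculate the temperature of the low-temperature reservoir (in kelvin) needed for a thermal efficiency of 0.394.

From η = 1 − T_C/T_H, T_C = T_H·(1 − η) = 513.00 × (1 − 0.394) = 310.9 K.

T_C ≈ 310.9 K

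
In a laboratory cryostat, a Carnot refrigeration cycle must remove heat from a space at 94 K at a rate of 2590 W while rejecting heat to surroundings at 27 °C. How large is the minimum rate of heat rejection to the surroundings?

T_H = 27 °C → 27 + 273.15 = 300.15 K.
For a reversible cycle Q_H/Q_C = T_H/T_C, so Q_H = Q_C·T_H/T_C = 2590 × 300.15/94.00 = 8270 W.

Q̇_H ≈ 8270 W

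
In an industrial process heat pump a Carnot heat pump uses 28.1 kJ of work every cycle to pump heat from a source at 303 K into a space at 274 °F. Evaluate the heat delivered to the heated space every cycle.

T_H = 274 °F → (274 − 32) × 5/9 = 134.44 °C = 407.59 K.
Reversible heating COP: COP_HP = T_H/(T_H − T_C) = 407.59/104.59 = 3.8969.
Q_H = COP_HP · W = 3.8969 × 28.1 = 109.5 kJ.

Q_H ≈ 109.5 kJ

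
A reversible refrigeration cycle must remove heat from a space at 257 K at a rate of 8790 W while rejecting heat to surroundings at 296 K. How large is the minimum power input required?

Ẇ_in ≈ 1330 W

Carnot COP: COP_R = T_C/(T_H − T_C) = 257.00/39.00 = 6.5897.
W = Q_C/COP_R = 8790/6.5897 = 1330 W.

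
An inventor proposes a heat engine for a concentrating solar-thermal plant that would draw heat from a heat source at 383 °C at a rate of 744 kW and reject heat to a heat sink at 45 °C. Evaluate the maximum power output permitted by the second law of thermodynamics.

T_H = 383 °C → 383 + 273.15 = 656.15 K.
T_C = 45 °C → 45 + 273.15 = 318.15 K.
No engine can exceed the Carnot limit: η_max = 1 − T_C/T_H = 1 − 318.15/656.15 = 0.5151.
W_max = η_max · Q_H = 0.5151 × 744 = 383 kW.

Ẇ_max ≈ 383 kW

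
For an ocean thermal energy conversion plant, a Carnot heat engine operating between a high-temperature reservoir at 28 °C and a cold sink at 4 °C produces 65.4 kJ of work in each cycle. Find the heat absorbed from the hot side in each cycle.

Q_H ≈ 821 kJ

T_H = 28 °C → 28 + 273.15 = 301.15 K.
T_C = 4 °C → 4 + 273.15 = 277.15 K.
For a reversible engine, η = 1 − T_C/T_H = 1 − 277.15/301.15 = 0.0797.
Q_H = W/η = 65.4/0.0797 = 821 kJ.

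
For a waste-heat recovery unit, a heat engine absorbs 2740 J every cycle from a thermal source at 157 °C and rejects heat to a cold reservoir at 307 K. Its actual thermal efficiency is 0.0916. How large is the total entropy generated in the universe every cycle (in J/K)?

ΔS_univ ≈ 1.738 J/K

T_H = 157 °C → 157 + 273.15 = 430.15 K.
W = η·Q_H = 0.0916 × 2740 = 251.0 J, so Q_C = Q_H − W = 2489 J.
The hot reservoir loses entropy Q_H/T_H = 2740/430.15 = 6.370 J/K; the cold reservoir gains Q_C/T_C = 2489/307.00 = 8.108 J/K.
ΔS_univ = −Q_H/T_H + Q_C/T_C = 1.738 J/K (> 0, since η = 0.0916 < η_Carnot = 0.286).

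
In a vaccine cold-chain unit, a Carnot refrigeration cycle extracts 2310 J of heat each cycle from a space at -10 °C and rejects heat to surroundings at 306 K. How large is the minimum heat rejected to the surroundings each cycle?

T_C = -10 °C → -10 + 273.15 = 263.15 K.
For a reversible cycle Q_H/Q_C = T_H/T_C, so Q_H = Q_C·T_H/T_C = 2310 × 306.00/263.15 = 2690 J.

Q_H ≈ 2690 J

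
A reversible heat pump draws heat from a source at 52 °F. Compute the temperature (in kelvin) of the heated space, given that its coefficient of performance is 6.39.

T_H ≈ 337.0 K

T_C = 52 °F → (52 − 32) × 5/9 = 11.11 °C = 284.26 K.
COP_HP = T_H/(T_H − T_C) ⇒ T_H = T_C·COP_HP/(COP_HP − 1) = 284.26 × 6.39/(6.39 − 1) = 337.0 K.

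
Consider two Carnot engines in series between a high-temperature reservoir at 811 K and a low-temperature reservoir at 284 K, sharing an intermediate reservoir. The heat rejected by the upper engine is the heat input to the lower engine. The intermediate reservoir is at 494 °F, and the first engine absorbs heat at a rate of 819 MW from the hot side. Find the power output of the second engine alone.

T_m = 494 °F → (494 − 32) × 5/9 = 256.67 °C = 529.82 K.
Heat entering the second stage: Q_m = Q_H·(T_m/T_H) = 819 × 529.82/811.00 = 535 MW.
Second-stage efficiency η₂ = 1 − T_C/T_m = 1 − 284.00/529.82 = 0.4640, so W₂ = η₂·Q_m = 248 MW.

Ẇ₂ ≈ 248 MW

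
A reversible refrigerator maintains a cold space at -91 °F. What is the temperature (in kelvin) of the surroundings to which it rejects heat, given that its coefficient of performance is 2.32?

T_C = -91 °F → (-91 − 32) × 5/9 = -68.33 °C = 204.82 K.
COP_R = T_C/(T_H − T_C) ⇒ T_H = T_C·(1 + 1/COP_R) = 204.82 × (1 + 1/2.32) = 293 K.

T_H ≈ 293 K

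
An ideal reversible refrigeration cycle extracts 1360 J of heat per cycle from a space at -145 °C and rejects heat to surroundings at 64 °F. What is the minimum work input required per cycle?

T_H = 64 °F → (64 − 32) × 5/9 = 17.78 °C = 290.93 K.
T_C = -145 °C → -145 + 273.15 = 128.15 K.
Carnot COP: COP_R = T_C/(T_H − T_C) = 128.15/162.78 = 0.7873.
W = Q_C/COP_R = 1360/0.7873 = 1727 J.

W_in ≈ 1727 J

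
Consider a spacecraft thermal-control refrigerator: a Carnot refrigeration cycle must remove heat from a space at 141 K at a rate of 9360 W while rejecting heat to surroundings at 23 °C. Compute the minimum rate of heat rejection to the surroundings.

T_H = 23 °C → 23 + 273.15 = 296.15 K.
For a reversible cycle Q_H/Q_C = T_H/T_C, so Q_H = Q_C·T_H/T_C = 9360 × 296.15/141.00 = 19660 W.

Q̇_H ≈ 19660 W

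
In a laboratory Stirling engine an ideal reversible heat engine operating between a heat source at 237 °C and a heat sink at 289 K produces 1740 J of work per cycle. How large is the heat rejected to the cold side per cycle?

T_H = 237 °C → 237 + 273.15 = 510.15 K.
Since the cycle is reversible, η = 1 − T_C/T_H = 1 − 289.00/510.15 = 0.4335.
Since Q_C/Q_H = T_C/T_H and Q_H = W/η, Q_C = W·T_C/(T_H − T_C) = 1740 × 289.00/221.15 = 2274 J.

Q_C ≈ 2274 J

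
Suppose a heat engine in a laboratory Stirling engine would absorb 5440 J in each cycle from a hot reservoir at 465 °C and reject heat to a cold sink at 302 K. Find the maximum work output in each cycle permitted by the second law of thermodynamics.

W_max ≈ 3214 J

T_H = 465 °C → 465 + 273.15 = 738.15 K.
No engine can exceed the Carnot limit: η_max = 1 − T_C/T_H = 1 − 302.00/738.15 = 0.5909.
W_max = η_max · Q_H = 0.5909 × 5440 = 3214 J.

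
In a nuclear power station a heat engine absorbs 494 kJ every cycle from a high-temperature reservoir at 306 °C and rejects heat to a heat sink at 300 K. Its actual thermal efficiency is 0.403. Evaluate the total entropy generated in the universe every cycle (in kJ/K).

T_H = 306 °C → 306 + 273.15 = 579.15 K.
W = η·Q_H = 0.403 × 494 = 199.1 kJ, so Q_C = Q_H − W = 294.9 kJ.
Entropy balance on the reservoirs: −Q_H/T_H = -0.8530 kJ/K, +Q_C/T_C = 0.9831 kJ/K.
ΔS_univ = −Q_H/T_H + Q_C/T_C = 0.130 kJ/K (> 0, since η = 0.403 < η_Carnot = 0.482).

ΔS_univ ≈ 0.130 kJ/K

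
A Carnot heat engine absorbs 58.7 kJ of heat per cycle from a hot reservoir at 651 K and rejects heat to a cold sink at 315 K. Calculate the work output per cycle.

Carnot efficiency: η = 1 − T_C/T_H = 1 − 315.00/651.00 = 0.5161.
W = η·Q_H = 0.5161 × 58.7 = 30.3 kJ.

W ≈ 30.3 kJ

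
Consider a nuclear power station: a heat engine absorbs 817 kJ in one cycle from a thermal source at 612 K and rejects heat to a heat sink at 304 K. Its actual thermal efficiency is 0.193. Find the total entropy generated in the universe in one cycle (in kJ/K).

ΔS_univ ≈ 0.834 kJ/K

W = η·Q_H = 0.193 × 817 = 157.7 kJ, so Q_C = Q_H − W = 659.3 kJ.
The hot reservoir loses entropy Q_H/T_H = 817/612.00 = 1.335 kJ/K; the cold reservoir gains Q_C/T_C = 659.3/304.00 = 2.169 kJ/K.
ΔS_univ = −Q_H/T_H + Q_C/T_C = 0.834 kJ/K (> 0, since η = 0.193 < η_Carnot = 0.503).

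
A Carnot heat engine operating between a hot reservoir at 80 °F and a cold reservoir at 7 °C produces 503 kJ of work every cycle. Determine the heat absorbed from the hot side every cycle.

Q_H ≈ 7668 kJ

T_H = 80 °F → (80 − 32) × 5/9 = 26.67 °C = 299.82 K.
T_C = 7 °C → 7 + 273.15 = 280.15 K.
Carnot efficiency: η = 1 − T_C/T_H = 1 − 280.15/299.82 = 0.0656.
Q_H = W/η = 503/0.0656 = 7668 kJ.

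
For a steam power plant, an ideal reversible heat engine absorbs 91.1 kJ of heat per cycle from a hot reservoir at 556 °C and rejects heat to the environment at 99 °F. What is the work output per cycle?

W ≈ 57.0 kJ

T_H = 556 °C → 556 + 273.15 = 829.15 K.
T_C = 99 °F → (99 − 32) × 5/9 = 37.22 °C = 310.37 K.
Carnot efficiency: η = 1 − T_C/T_H = 1 − 310.37/829.15 = 0.6257.
W = η·Q_H = 0.6257 × 91.1 = 57.0 kJ.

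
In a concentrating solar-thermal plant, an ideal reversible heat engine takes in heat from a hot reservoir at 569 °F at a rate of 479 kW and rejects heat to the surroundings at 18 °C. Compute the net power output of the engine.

Ẇ ≈ 235 kW

T_H = 569 °F → (569 − 32) × 5/9 = 298.33 °C = 571.48 K.
T_C = 18 °C → 18 + 273.15 = 291.15 K.
The Carnot efficiency is η = 1 − T_C/T_H = 1 − 291.15/571.48 = 0.4905.
W = η·Q_H = 0.4905 × 479 = 235 kW.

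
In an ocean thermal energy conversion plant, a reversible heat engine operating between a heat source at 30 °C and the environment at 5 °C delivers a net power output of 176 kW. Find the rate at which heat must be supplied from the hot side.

Q̇_H ≈ 2130 kW

T_H = 30 °C → 30 + 273.15 = 303.15 K.
T_C = 5 °C → 5 + 273.15 = 278.15 K.
η_rev = 1 − T_C/T_H = 1 − 278.15/303.15 = 0.0825.
Q_H = W/η = 176/0.0825 = 2130 kW.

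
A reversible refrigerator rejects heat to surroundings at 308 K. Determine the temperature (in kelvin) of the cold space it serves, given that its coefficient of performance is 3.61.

T_C ≈ 241 K

COP_R = T_C/(T_H − T_C) ⇒ T_C = T_H·COP_R/(1 + COP_R) = 308.00 × 3.61/(1 + 3.61) = 241 K.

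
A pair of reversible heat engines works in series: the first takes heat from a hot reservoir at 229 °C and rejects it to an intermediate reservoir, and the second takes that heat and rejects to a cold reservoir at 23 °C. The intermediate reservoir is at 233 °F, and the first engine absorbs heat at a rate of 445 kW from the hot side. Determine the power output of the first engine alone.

T_H = 229 °C → 229 + 273.15 = 502.15 K.
T_C = 23 °C → 23 + 273.15 = 296.15 K.
T_m = 233 °F → (233 − 32) × 5/9 = 111.67 °C = 384.82 K.
First-stage efficiency η₁ = 1 − T_m/T_H = 1 − 384.82/502.15 = 0.2337.
W₁ = η₁·Q_H = 0.2337 × 445 = 104 kW.

Ẇ₁ ≈ 104 kW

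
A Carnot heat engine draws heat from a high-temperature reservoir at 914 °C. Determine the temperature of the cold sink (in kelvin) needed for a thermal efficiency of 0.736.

T_C ≈ 313.4 K

T_H = 914 °C → 914 + 273.15 = 1187.15 K.
From η = 1 − T_C/T_H, T_C = T_H·(1 − η) = 1187.15 × (1 − 0.736) = 313.4 K.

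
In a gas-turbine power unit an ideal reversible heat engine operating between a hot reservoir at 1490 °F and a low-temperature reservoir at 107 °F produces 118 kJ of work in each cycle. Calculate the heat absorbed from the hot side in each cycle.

T_H = 1490 °F → (1490 − 32) × 5/9 = 810.00 °C = 1083.15 K.
T_C = 107 °F → (107 − 32) × 5/9 = 41.67 °C = 314.82 K.
For a reversible engine, η = 1 − T_C/T_H = 1 − 314.82/1083.15 = 0.7094.
Q_H = W/η = 118/0.7094 = 166 kJ.

Q_H ≈ 166 kJ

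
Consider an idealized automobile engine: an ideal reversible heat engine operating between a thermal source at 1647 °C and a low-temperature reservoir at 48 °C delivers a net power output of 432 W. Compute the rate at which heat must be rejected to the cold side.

Q̇_C ≈ 86.8 W

T_H = 1647 °C → 1647 + 273.15 = 1920.15 K.
T_C = 48 °C → 48 + 273.15 = 321.15 K.
For a reversible engine, η = 1 − T_C/T_H = 1 − 321.15/1920.15 = 0.8327.
Since Q_C/Q_H = T_C/T_H and Q_H = W/η, Q_C = W·T_C/(T_H − T_C) = 432 × 321.15/1599.00 = 86.8 W.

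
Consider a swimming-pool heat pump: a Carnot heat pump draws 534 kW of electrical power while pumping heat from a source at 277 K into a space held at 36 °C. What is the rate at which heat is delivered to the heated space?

Q̇_H ≈ 5130 kW

T_H = 36 °C → 36 + 273.15 = 309.15 K.
Reversible heating COP: COP_HP = T_H/(T_H − T_C) = 309.15/32.15 = 9.6159.
Q_H = COP_HP · W = 9.6159 × 534 = 5130 kW.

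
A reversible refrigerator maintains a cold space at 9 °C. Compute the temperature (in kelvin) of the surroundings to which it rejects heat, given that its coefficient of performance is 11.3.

T_H ≈ 307 K

T_C = 9 °C → 9 + 273.15 = 282.15 K.
COP_R = T_C/(T_H − T_C) ⇒ T_H = T_C·(1 + 1/COP_R) = 282.15 × (1 + 1/11.3) = 307 K.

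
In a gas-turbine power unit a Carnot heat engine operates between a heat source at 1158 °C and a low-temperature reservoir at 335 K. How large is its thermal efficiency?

T_H = 1158 °C → 1158 + 273.15 = 1431.15 K.
η_rev = 1 − T_C/T_H = 1 − 335.00/1431.15 = 0.766.

η ≈ 0.766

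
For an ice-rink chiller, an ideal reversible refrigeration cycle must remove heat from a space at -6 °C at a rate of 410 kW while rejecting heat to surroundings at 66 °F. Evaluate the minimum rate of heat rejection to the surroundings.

T_H = 66 °F → (66 − 32) × 5/9 = 18.89 °C = 292.04 K.
T_C = -6 °C → -6 + 273.15 = 267.15 K.
For a reversible cycle Q_H/Q_C = T_H/T_C, so Q_H = Q_C·T_H/T_C = 410 × 292.04/267.15 = 448.2 kW.

Q̇_H ≈ 448.2 kW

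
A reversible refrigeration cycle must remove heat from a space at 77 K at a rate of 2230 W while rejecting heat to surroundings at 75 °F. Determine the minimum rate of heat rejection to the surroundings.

Q̇_H ≈ 8600 W

T_H = 75 °F → (75 − 32) × 5/9 = 23.89 °C = 297.04 K.
For a reversible cycle Q_H/Q_C = T_H/T_C, so Q_H = Q_C·T_H/T_C = 2230 × 297.04/77.00 = 8600 W.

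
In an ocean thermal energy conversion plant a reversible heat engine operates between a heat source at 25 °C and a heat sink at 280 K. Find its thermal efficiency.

η ≈ 0.0609

T_H = 25 °C → 25 + 273.15 = 298.15 K.
For a reversible engine, η = 1 − T_C/T_H = 1 − 280.00/298.15 = 0.0609.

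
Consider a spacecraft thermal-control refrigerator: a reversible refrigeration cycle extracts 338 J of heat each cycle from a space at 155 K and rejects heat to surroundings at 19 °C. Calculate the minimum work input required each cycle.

T_H = 19 °C → 19 + 273.15 = 292.15 K.
COP_R = T_C/(T_H − T_C) = 155.00/137.15 = 1.1301.
W = Q_C/COP_R = 338/1.1301 = 299.1 J.

W_in ≈ 299.1 J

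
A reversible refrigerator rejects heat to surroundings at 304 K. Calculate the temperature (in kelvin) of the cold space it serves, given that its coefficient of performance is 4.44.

COP_R = T_C/(T_H − T_C) ⇒ T_C = T_H·COP_R/(1 + COP_R) = 304.00 × 4.44/(1 + 4.44) = 248.1 K.

T_C ≈ 248.1 K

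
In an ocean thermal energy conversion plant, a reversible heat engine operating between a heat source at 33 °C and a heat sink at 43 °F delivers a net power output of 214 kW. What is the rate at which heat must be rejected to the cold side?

T_H = 33 °C → 33 + 273.15 = 306.15 K.
T_C = 43 °F → (43 − 32) × 5/9 = 6.11 °C = 279.26 K.
η_rev = 1 − T_C/T_H = 1 − 279.26/306.15 = 0.0878.
Since Q_C/Q_H = T_C/T_H and Q_H = W/η, Q_C = W·T_C/(T_H − T_C) = 214 × 279.26/26.89 = 2220 kW.

Q̇_C ≈ 2220 kW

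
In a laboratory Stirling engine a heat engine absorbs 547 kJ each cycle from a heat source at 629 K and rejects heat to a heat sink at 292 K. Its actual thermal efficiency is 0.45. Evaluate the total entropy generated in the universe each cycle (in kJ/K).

ΔS_univ ≈ 0.161 kJ/K

W = η·Q_H = 0.45 × 547 = 246.2 kJ, so Q_C = Q_H − W = 300.9 kJ.
Entropy balance on the reservoirs: −Q_H/T_H = -0.8696 kJ/K, +Q_C/T_C = 1.030 kJ/K.
ΔS_univ = −Q_H/T_H + Q_C/T_C = 0.161 kJ/K (> 0, since η = 0.45 < η_Carnot = 0.536).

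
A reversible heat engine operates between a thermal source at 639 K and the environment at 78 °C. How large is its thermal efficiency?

η ≈ 0.450

T_C = 78 °C → 78 + 273.15 = 351.15 K.
Carnot efficiency: η = 1 − T_C/T_H = 1 − 351.15/639.00 = 0.450.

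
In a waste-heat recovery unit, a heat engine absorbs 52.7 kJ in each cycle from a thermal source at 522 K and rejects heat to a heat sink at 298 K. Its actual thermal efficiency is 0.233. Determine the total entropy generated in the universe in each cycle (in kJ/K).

ΔS_univ ≈ 0.03468 kJ/K

W = η·Q_H = 0.233 × 52.7 = 12.28 kJ, so Q_C = Q_H − W = 40.42 kJ.
Entropy balance on the reservoirs: −Q_H/T_H = -0.1010 kJ/K, +Q_C/T_C = 0.1356 kJ/K.
ΔS_univ = −Q_H/T_H + Q_C/T_C = 0.03468 kJ/K (> 0, since η = 0.233 < η_Carnot = 0.429).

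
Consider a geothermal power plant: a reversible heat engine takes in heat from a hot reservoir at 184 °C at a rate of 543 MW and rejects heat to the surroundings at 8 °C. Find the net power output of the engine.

T_H = 184 °C → 184 + 273.15 = 457.15 K.
T_C = 8 °C → 8 + 273.15 = 281.15 K.
The Carnot efficiency is η = 1 − T_C/T_H = 1 − 281.15/457.15 = 0.3850.
W = η·Q_H = 0.3850 × 543 = 209 MW.

Ẇ ≈ 209 MW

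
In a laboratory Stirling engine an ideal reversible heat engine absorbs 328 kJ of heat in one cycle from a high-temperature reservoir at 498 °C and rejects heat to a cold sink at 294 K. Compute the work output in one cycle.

W ≈ 203 kJ

T_H = 498 °C → 498 + 273.15 = 771.15 K.
Since the cycle is reversible, η = 1 − T_C/T_H = 1 − 294.00/771.15 = 0.6188.
W = η·Q_H = 0.6188 × 328 = 203 kJ.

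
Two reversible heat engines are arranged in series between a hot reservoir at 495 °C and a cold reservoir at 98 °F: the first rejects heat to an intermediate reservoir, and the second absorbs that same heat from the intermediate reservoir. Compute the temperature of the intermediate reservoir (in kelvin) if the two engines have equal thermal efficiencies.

T_m ≈ 488 K

T_H = 495 °C → 495 + 273.15 = 768.15 K.
T_C = 98 °F → (98 − 32) × 5/9 = 36.67 °C = 309.82 K.
Equal efficiencies require 1 − T_m/T_H = 1 − T_C/T_m, i.e. T_m/T_H = T_C/T_m, so T_m = √(T_H·T_C) = √(768.15 × 309.82) = 488 K.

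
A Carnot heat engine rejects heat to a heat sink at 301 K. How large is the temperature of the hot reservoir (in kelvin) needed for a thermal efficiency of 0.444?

T_H ≈ 541 K

From η = 1 − T_C/T_H, solving for T_H gives T_H = T_C/(1 − η) = 301.00/(1 − 0.444) = 541 K.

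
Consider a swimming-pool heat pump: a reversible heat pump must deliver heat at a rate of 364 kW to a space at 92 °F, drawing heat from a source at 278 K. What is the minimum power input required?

Ẇ_in ≈ 33.83 kW

T_H = 92 °F → (92 − 32) × 5/9 = 33.33 °C = 306.48 K.
The Carnot heat-pump COP is COP_HP = T_H/(T_H − T_C) = 306.48/28.48 = 10.7601.
W = Q_H/COP_HP = 364/10.7601 = 33.83 kW.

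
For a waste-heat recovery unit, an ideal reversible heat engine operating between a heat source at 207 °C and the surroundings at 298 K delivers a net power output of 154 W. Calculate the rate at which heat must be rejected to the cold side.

Q̇_C ≈ 252 W

T_H = 207 °C → 207 + 273.15 = 480.15 K.
η_rev = 1 − T_C/T_H = 1 − 298.00/480.15 = 0.3794.
Since Q_C/Q_H = T_C/T_H and Q_H = W/η, Q_C = W·T_C/(T_H − T_C) = 154 × 298.00/182.15 = 252 W.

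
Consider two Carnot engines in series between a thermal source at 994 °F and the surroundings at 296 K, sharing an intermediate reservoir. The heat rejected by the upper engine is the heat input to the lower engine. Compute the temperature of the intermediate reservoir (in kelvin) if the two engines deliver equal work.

T_H = 994 °F → (994 − 32) × 5/9 = 534.44 °C = 807.59 K.
For reversible stages Q_m = Q_H·(T_m/T_H). Setting W₁ = Q_H(1 − T_m/T_H) equal to W₂ = Q_m(1 − T_C/T_m) = Q_H·(T_m − T_C)/T_H gives T_H − T_m = T_m − T_C, so T_m = (T_H + T_C)/2 = (807.59 + 296.00)/2 = 552 K.

T_m ≈ 552 K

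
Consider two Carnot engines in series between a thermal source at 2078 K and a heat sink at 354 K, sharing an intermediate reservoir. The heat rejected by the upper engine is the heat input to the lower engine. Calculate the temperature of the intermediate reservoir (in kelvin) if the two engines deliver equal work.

For reversible stages Q_m = Q_H·(T_m/T_H). Setting W₁ = Q_H(1 − T_m/T_H) equal to W₂ = Q_m(1 − T_C/T_m) = Q_H·(T_m − T_C)/T_H gives T_H − T_m = T_m − T_C, so T_m = (T_H + T_C)/2 = (2078.00 + 354.00)/2 = 1220 K.

T_m ≈ 1220 K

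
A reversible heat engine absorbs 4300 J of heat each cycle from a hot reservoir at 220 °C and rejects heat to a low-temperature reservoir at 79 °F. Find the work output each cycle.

W ≈ 1691 J

T_H = 220 °C → 220 + 273.15 = 493.15 K.
T_C = 79 °F → (79 − 32) × 5/9 = 26.11 °C = 299.26 K.
Carnot efficiency: η = 1 − T_C/T_H = 1 − 299.26/493.15 = 0.3932.
W = η·Q_H = 0.3932 × 4300 = 1691 J.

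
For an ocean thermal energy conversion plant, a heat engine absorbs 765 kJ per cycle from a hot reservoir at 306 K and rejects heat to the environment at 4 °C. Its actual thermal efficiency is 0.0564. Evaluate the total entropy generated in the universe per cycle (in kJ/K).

ΔS_univ ≈ 0.1046 kJ/K

T_C = 4 °C → 4 + 273.15 = 277.15 K.
W = η·Q_H = 0.0564 × 765 = 43.15 kJ, so Q_C = Q_H − W = 721.9 kJ.
Entropy balance on the reservoirs: −Q_H/T_H = -2.500 kJ/K, +Q_C/T_C = 2.605 kJ/K.
ΔS_univ = −Q_H/T_H + Q_C/T_C = 0.1046 kJ/K (> 0, since η = 0.0564 < η_Carnot = 0.094).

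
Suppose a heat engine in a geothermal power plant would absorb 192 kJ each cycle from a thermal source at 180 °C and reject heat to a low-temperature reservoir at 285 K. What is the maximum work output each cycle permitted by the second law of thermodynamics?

T_H = 180 °C → 180 + 273.15 = 453.15 K.
By the Carnot theorem, η_max = 1 − T_C/T_H = 1 − 285.00/453.15 = 0.3711.
W_max = η_max · Q_H = 0.3711 × 192 = 71.25 kJ.

W_max ≈ 71.25 kJ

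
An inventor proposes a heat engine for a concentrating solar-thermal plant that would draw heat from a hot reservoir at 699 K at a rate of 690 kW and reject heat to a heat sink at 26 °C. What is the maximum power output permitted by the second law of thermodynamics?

T_C = 26 °C → 26 + 273.15 = 299.15 K.
The upper bound on efficiency is η_max = 1 − T_C/T_H = 1 − 299.15/699.00 = 0.5720.
W_max = η_max · Q_H = 0.5720 × 690 = 395 kW.

Ẇ_max ≈ 395 kW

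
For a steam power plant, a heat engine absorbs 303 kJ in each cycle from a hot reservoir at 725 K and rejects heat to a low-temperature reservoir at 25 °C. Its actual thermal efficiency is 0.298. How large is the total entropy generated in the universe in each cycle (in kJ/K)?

ΔS_univ ≈ 0.2955 kJ/K

T_C = 25 °C → 25 + 273.15 = 298.15 K.
W = η·Q_H = 0.298 × 303 = 90.29 kJ, so Q_C = Q_H − W = 212.7 kJ.
Reservoir entropy changes: ΔS_H = −Q_H/T_H = −303/725.00 = -0.4179 kJ/K and ΔS_C = +Q_C/T_C = 212.7/298.15 = 0.7134 kJ/K.
ΔS_univ = −Q_H/T_H + Q_C/T_C = 0.2955 kJ/K (> 0, since η = 0.298 < η_Carnot = 0.589).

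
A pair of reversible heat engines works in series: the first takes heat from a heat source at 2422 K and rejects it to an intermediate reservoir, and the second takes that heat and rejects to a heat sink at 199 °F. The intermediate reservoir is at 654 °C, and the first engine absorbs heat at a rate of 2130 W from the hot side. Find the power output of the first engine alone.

Ẇ₁ ≈ 1310 W

T_C = 199 °F → (199 − 32) × 5/9 = 92.78 °C = 365.93 K.
T_m = 654 °C → 654 + 273.15 = 927.15 K.
First-stage efficiency η₁ = 1 − T_m/T_H = 1 − 927.15/2422.00 = 0.6172.
W₁ = η₁·Q_H = 0.6172 × 2130 = 1310 W.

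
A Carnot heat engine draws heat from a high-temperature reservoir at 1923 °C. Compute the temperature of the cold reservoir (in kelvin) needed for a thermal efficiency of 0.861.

T_H = 1923 °C → 1923 + 273.15 = 2196.15 K.
From η = 1 − T_C/T_H, T_C = T_H·(1 − η) = 2196.15 × (1 − 0.861) = 305 K.

T_C ≈ 305 K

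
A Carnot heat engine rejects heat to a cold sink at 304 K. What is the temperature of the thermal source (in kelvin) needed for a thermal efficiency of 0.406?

T_H ≈ 512 K

From η = 1 − T_C/T_H, solving for T_H gives T_H = T_C/(1 − η) = 304.00/(1 − 0.406) = 512 K.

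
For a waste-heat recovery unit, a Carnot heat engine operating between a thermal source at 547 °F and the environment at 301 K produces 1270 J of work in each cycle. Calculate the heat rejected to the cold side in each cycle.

Q_C ≈ 1480 J

T_H = 547 °F → (547 − 32) × 5/9 = 286.11 °C = 559.26 K.
η_rev = 1 − T_C/T_H = 1 − 301.00/559.26 = 0.4618.
Since Q_C/Q_H = T_C/T_H and Q_H = W/η, Q_C = W·T_C/(T_H − T_C) = 1270 × 301.00/258.26 = 1480 J.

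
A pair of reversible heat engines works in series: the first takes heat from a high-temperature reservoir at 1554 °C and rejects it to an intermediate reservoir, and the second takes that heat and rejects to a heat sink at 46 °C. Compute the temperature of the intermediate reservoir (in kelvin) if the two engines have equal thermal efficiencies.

T_m ≈ 764 K

T_H = 1554 °C → 1554 + 273.15 = 1827.15 K.
T_C = 46 °C → 46 + 273.15 = 319.15 K.
Equal efficiencies require 1 − T_m/T_H = 1 − T_C/T_m, i.e. T_m/T_H = T_C/T_m, so T_m = √(T_H·T_C) = √(1827.15 × 319.15) = 764 K.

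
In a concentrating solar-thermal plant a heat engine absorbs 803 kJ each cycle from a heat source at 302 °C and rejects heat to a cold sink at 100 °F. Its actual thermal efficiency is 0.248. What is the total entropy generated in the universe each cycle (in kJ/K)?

ΔS_univ ≈ 0.546 kJ/K

T_H = 302 °C → 302 + 273.15 = 575.15 K.
T_C = 100 °F → (100 − 32) × 5/9 = 37.78 °C = 310.93 K.
W = η·Q_H = 0.248 × 803 = 199.1 kJ, so Q_C = Q_H − W = 603.9 kJ.
The hot reservoir loses entropy Q_H/T_H = 803/575.15 = 1.396 kJ/K; the cold reservoir gains Q_C/T_C = 603.9/310.93 = 1.942 kJ/K.
ΔS_univ = −Q_H/T_H + Q_C/T_C = 0.546 kJ/K (> 0, since η = 0.248 < η_Carnot = 0.459).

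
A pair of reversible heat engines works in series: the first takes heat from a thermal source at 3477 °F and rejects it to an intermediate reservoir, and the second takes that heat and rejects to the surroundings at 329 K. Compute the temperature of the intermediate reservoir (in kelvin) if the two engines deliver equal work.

T_H = 3477 °F → (3477 − 32) × 5/9 = 1913.89 °C = 2187.04 K.
For reversible stages Q_m = Q_H·(T_m/T_H). Setting W₁ = Q_H(1 − T_m/T_H) equal to W₂ = Q_m(1 − T_C/T_m) = Q_H·(T_m − T_C)/T_H gives T_H − T_m = T_m − T_C, so T_m = (T_H + T_C)/2 = (2187.04 + 329.00)/2 = 1258 K.

T_m ≈ 1258 K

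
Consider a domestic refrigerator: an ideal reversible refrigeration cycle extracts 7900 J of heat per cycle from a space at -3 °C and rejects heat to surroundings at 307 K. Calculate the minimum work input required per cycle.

W_in ≈ 1080 J

T_C = -3 °C → -3 + 273.15 = 270.15 K.
COP_R = T_C/(T_H − T_C) = 270.15/36.85 = 7.3311.
W = Q_C/COP_R = 7900/7.3311 = 1080 J.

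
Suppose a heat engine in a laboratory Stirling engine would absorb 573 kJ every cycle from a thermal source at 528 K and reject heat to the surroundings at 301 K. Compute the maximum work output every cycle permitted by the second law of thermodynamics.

By the Carnot theorem, η_max = 1 − T_C/T_H = 1 − 301.00/528.00 = 0.4299.
W_max = η_max · Q_H = 0.4299 × 573 = 246 kJ.

W_max ≈ 246 kJ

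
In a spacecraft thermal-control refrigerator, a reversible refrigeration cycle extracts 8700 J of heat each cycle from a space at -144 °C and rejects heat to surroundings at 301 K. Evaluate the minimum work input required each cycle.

T_C = -144 °C → -144 + 273.15 = 129.15 K.
The reversible coefficient of performance is COP_R = T_C/(T_H − T_C) = 129.15/171.85 = 0.7515.
W = Q_C/COP_R = 8700/0.7515 = 11600 J.

W_in ≈ 11600 J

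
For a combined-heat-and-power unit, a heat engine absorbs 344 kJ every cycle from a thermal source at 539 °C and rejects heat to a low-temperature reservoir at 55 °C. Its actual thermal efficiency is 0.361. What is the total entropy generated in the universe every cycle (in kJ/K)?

T_H = 539 °C → 539 + 273.15 = 812.15 K.
T_C = 55 °C → 55 + 273.15 = 328.15 K.
W = η·Q_H = 0.361 × 344 = 124.2 kJ, so Q_C = Q_H − W = 219.8 kJ.
Entropy balance on the reservoirs: −Q_H/T_H = -0.4236 kJ/K, +Q_C/T_C = 0.6699 kJ/K.
ΔS_univ = −Q_H/T_H + Q_C/T_C = 0.246 kJ/K (> 0, since η = 0.361 < η_Carnot = 0.596).

ΔS_univ ≈ 0.246 kJ/K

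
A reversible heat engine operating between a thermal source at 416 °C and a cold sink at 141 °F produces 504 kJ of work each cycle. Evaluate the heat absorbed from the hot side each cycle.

Q_H ≈ 977 kJ

T_H = 416 °C → 416 + 273.15 = 689.15 K.
T_C = 141 °F → (141 − 32) × 5/9 = 60.56 °C = 333.71 K.
Since the cycle is reversible, η = 1 − T_C/T_H = 1 − 333.71/689.15 = 0.5158.
Q_H = W/η = 504/0.5158 = 977 kJ.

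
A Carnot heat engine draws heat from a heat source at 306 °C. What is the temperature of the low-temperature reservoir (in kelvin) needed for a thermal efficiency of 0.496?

T_H = 306 °C → 306 + 273.15 = 579.15 K.
From η = 1 − T_C/T_H, T_C = T_H·(1 − η) = 579.15 × (1 − 0.496) = 292 K.

T_C ≈ 292 K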